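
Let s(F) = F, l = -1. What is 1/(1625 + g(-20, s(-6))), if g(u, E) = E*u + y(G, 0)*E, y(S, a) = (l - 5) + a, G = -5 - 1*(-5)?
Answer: 1/1781 ≈ 0.00056148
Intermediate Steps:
G = 0 (G = -5 + 5 = 0)
y(S, a) = -6 + a (y(S, a) = (-1 - 5) + a = -6 + a)
g(u, E) = -6*E + E*u (g(u, E) = E*u + (-6 + 0)*E = E*u - 6*E = -6*E + E*u)
1/(1625 + g(-20, s(-6))) = 1/(1625 - 6*(-6 - 20)) = 1/(1625 - 6*(-26)) = 1/(1625 + 156) = 1/1781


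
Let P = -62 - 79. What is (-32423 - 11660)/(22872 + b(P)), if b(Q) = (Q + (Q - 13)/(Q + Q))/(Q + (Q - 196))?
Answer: -1485553017/770773430 ≈ -1.9274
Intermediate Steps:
P = -141
b(Q) = (Q + (-13 + Q)/(2*Q))/(-196 + 2*Q) (b(Q) = (Q + (-13 + Q)/((2*Q)))/(Q + (-196 + Q)) = (Q + (-13 + Q)*(1/(2*Q)))/(-196 + 2*Q) = (Q + (-13 + Q)/(2*Q))/(-196 + 2*Q))
(-32423 - 11660)/(22872 + b(P)) = (-32423 - 11660)/(22872 + (¼)*(-13 - 141 + 2*(-141)²)/(-141*(-98 - 141))) = -44083/(22872 + (¼)*(-1/141)*(-13 - 141 + 2*19881)/(-239)) = -44083/(22872 + (¼)*(-1/141)*(-1/239)*(-13 - 141 + 39762)) = -44083/(22872 + (¼)*(-1/141)*(-1/239)*39608) = -44083/(22872 + 9902/33699) = -44083/770773430/33699 = -44083*33699/770773430 = -1485553017/770773430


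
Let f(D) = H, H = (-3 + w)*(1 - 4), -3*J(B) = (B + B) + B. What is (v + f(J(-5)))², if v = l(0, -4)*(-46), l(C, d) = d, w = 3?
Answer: 33856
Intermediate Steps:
v = 184 (v = -4*(-46) = 184)
J(B) = -B (J(B) = -((B + B) + B)/3 = -(2*B + B)/3 = -B)
H = 0 (H = (-3 + 3)*(1 - 4) = 0*(-3) = 0)
f(D) = 0
(v + f(J(-5)))² = (184 + 0)² = 184² = 33856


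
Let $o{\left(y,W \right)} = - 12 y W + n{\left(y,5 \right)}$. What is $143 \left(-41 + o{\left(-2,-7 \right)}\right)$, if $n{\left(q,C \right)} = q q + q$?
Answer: $-29601$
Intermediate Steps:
$n{\left(q,C \right)} = q + q^{2}$ ($n{\left(q,C \right)} = q^{2} + q = q + q^{2}$)
$o{\left(y,W \right)} = y \left(1 + y\right) - 12 W y$ ($o{\left(y,W \right)} = - 12 y W + y \left(1 + y\right) = - 12 W y + y \left(1 + y\right) = y \left(1 + y\right) - 12 W y$)
$143 \left(-41 + o{\left(-2,-7 \right)}\right) = 143 \left(-41 - 2 \left(1 - 2 - -84\right)\right) = 143 \left(-41 - 2 \left(1 - 2 + 84\right)\right) = 143 \left(-41 - 166\right) = 143 \left(-207\right) = -29601$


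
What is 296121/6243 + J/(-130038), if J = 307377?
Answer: 4065336443/90203026 ≈ 45.069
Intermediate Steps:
296121/6243 + J/(-130038) = 296121/6243 + 307377/(-130038) = 296121*(1/6243) + 307377*(-1/130038) = 98707/2081 - 102459/43346 = 4065336443/90203026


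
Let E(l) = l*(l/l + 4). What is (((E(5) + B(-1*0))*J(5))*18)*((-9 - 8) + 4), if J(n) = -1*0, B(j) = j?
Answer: 0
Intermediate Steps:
J(n) = 0
E(l) = 5*l (E(l) = l*(1 + 4) = l*5 = 5*l)
(((E(5) + B(-1*0))*J(5))*18)*((-9 - 8) + 4) = (((5*5 - 1*0)*0)*18)*((-9 - 8) + 4) = (((25 + 0)*0)*18)*(-17 + 4) = ((25*0)*18)*(-13) = (0*18)*(-13) = 0*(-13) = 0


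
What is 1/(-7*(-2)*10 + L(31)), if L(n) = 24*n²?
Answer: 1/23204 ≈ 4.3096e-5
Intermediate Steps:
1/(-7*(-2)*10 + L(31)) = 1/(-7*(-2)*10 + 24*31²) = 1/(14*10 + 24*961) = 1/(140 + 23064) = 1/23204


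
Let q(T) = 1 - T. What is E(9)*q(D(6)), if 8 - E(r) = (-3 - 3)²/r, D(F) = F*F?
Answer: -140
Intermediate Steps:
D(F) = F²
E(r) = 8 - 36/r (E(r) = 8 - (-3 - 3)²/r = 8 - (-6)²/r = 8 - 36/r)
E(9)*q(D(6)) = (8 - 36/9)*(1 - 1*6²) = (8 - 36*⅑)*(1 - 1*36) = (8 - 4)*(1 - 36) = 4*(-35) = -140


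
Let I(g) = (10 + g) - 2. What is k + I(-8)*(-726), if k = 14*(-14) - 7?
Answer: -203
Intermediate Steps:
I(g) = 8 + g
k = -203 (k = -196 - 7 = -203)
k + I(-8)*(-726) = -203 + (8 - 8)*(-726) = -203 + 0*(-726) = -203 + 0 = -203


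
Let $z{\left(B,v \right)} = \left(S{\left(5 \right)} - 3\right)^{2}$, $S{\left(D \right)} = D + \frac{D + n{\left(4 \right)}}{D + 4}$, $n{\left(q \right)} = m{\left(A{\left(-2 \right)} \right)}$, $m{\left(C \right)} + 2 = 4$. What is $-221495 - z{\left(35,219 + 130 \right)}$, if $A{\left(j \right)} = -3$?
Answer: $- \frac{17941720}{81} \approx -2.215 \cdot 10^{5}$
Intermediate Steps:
$m{\left(C \right)} = 2$ ($m{\left(C \right)} = -2 + 4 = 2$)
$n{\left(q \right)} = 2$
$S{\left(D \right)} = D + \frac{2 + D}{4 + D}$ ($S{\left(D \right)} = D + \frac{D + 2}{D + 4} = D + \frac{2 + D}{4 + D}$)
$z{\left(B,v \right)} = \frac{625}{81}$ ($z{\left(B,v \right)} = \left(\frac{2 + 5^{2} + 5 \cdot 5}{4 + 5} - 3\right)^{2} = \left(\frac{2 + 25 + 25}{9} - 3\right)^{2} = \left(\frac{1}{9} \cdot 52 - 3\right)^{2} = \left(\frac{52}{9} - 3\right)^{2} = \left(\frac{25}{9}\right)^{2} = \frac{625}{81}$)
$-221495 - z{\left(35,219 + 130 \right)} = -221495 - \frac{625}{81} = - \frac{17941720}{81}$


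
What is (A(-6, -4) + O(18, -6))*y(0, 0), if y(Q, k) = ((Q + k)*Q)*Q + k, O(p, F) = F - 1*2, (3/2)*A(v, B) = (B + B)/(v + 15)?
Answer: 0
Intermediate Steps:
A(v, B) = 4*B/(3*(15 + v)) (A(v, B) = 2*((B + B)/(v + 15))/3 = 2*((2*B)/(15 + v))/3 = 2*(2*B/(15 + v))/3 = 4*B/(3*(15 + v)))
O(p, F) = -2 + F (O(p, F) = F - 2 = -2 + F)
y(Q, k) = k + Q**2*(Q + k) (y(Q, k) = (Q*(Q + k))*Q + k = Q**2*(Q + k) + k = k + Q**2*(Q + k))
(A(-6, -4) + O(18, -6))*y(0, 0) = ((4/3)*(-4)/(15 - 6) + (-2 - 6))*(0 + 0**3 + 0*0**2) = ((4/3)*(-4)/9 - 8)*(0 + 0 + 0*0) = ((4/3)*(-4)*(1/9) - 8)*(0 + 0 + 0) = (-16/27 - 8)*0 = -232/27*0 = 0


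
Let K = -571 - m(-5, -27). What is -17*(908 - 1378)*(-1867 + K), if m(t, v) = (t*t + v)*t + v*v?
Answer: -25384230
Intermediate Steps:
m(t, v) = v² + t*(v + t²) (m(t, v) = (t² + v)*t + v² = (v + t²)*t + v² = t*(v + t²) + v² = v² + t*(v + t²))
K = -1310 (K = -571 - ((-5)³ + (-27)² - 5*(-27)) = -571 - (-125 + 729 + 135) = -571 - 1*739 = -571 - 739 = -1310)
-17*(908 - 1378)*(-1867 + K) = -17*(908 - 1378)*(-1867 - 1310) = -(-7990)*(-3177) = -17*1493190 = -25384230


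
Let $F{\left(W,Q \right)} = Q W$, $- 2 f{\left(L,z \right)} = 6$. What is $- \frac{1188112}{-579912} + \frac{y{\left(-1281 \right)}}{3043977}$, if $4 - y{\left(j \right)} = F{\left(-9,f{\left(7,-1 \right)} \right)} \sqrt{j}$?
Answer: $\frac{150691163378}{73551616251} - \frac{9 i \sqrt{1281}}{1014659} \approx 2.0488 - 0.00031747 i$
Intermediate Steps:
$f{\left(L,z \right)} = -3$ ($f{\left(L,z \right)} = \left(- \frac{1}{2}\right) 6 = -3$)
$y{\left(j \right)} = 4 - 27 \sqrt{j}$ ($y{\left(j \right)} = 4 - \left(-3\right) \left(-9\right) \sqrt{j} = 4 - 27 \sqrt{j}$)
$- \frac{1188112}{-579912} + \frac{y{\left(-1281 \right)}}{3043977} = - \frac{1188112}{-579912} + \frac{4 - 27 \sqrt{-1281}}{3043977} = \left(-1188112\right) \left(- \frac{1}{579912}\right) + \left(4 - 27 i \sqrt{1281}\right) \frac{1}{3043977} = \frac{148514}{72489} + \left(4 - 27 i \sqrt{1281}\right) \frac{1}{3043977} = \frac{148514}{72489} + \left(\frac{4}{3043977} - \frac{9 i \sqrt{1281}}{1014659}\right) = \frac{150691163378}{73551616251} - \frac{9 i \sqrt{1281}}{1014659}$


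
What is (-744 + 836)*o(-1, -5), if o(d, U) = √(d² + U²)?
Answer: 92*√26 ≈ 469.11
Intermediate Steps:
o(d, U) = √(U² + d²)
(-744 + 836)*o(-1, -5) = (-744 + 836)*√((-5)² + (-1)²) = 92*√(25 + 1) = 92*√26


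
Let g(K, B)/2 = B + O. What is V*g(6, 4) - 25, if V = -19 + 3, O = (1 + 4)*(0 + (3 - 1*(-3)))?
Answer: -1113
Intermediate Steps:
O = 30 (O = 5*(0 + (3 + 3)) = 5*(0 + 6) = 5*6 = 30)
g(K, B) = 60 + 2*B (g(K, B) = 2*(B + 30) = 2*(30 + B) = 60 + 2*B)
V = -16
V*g(6, 4) - 25 = -16*(60 + 2*4) - 25 = -16*(60 + 8) - 25 = -16*68 - 25 = -1088 - 25 = -1113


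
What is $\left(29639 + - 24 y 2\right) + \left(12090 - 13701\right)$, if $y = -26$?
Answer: $29276$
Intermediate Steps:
$\left(29639 + - 24 y 2\right) + \left(12090 - 13701\right) = \left(29639 + \left(-24\right) \left(-26\right) 2\right) + \left(12090 - 13701\right) = \left(29639 + 624 \cdot 2\right) - 1611 = \left(29639 + 1248\right) - 1611 = 30887 - 1611 = 29276$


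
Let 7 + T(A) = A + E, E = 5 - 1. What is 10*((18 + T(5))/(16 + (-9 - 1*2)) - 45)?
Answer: -410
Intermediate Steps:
E = 4
T(A) = -3 + A (T(A) = -7 + (A + 4) = -7 + (4 + A) = -3 + A)
10*((18 + T(5))/(16 + (-9 - 1*2)) - 45) = 10*((18 + (-3 + 5))/(16 + (-9 - 1*2)) - 45) = 10*((18 + 2)/(16 + (-9 - 2)) - 45) = 10*(20/(16 - 11) - 45) = 10*(20/5 - 45) = 10*(20*(⅕) - 45) = 10*(4 - 45) = 10*(-41) = -410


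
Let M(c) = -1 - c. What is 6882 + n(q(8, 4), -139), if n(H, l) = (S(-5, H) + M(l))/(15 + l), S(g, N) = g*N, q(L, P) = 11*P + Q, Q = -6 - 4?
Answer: 213350/31 ≈ 6882.3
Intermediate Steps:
Q = -10
q(L, P) = -10 + 11*P (q(L, P) = 11*P - 10 = -10 + 11*P)
S(g, N) = N*g
n(H, l) = (-1 - l - 5*H)/(15 + l) (n(H, l) = (H*(-5) + (-1 - l))/(15 + l) = (-5*H + (-1 - l))/(15 + l) = (-1 - l - 5*H)/(15 + l))
6882 + n(q(8, 4), -139) = 6882 + (-1 - 1*(-139) - 5*(-10 + 11*4))/(15 - 139) = 6882 + (-1 + 139 - 5*(-10 + 44))/(-124) = 6882 - (-1 + 139 - 5*34)/124 = 6882 - (-1 + 139 - 170)/124 = 6882 - 1/124*(-32) = 6882 + 8/31 = 213350/31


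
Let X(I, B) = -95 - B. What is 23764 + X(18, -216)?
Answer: 23885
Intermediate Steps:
23764 + X(18, -216) = 23764 + (-95 - 1*(-216)) = 23764 + (-95 + 216) = 23764 + 121 = 23885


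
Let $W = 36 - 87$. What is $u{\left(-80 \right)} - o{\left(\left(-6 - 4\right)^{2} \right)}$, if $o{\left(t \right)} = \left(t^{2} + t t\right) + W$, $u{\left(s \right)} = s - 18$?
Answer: $-20047$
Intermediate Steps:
$W = -51$
$u{\left(s \right)} = -18 + s$ ($u{\left(s \right)} = s - 18 = -18 + s$)
$o{\left(t \right)} = -51 + 2 t^{2}$ ($o{\left(t \right)} = \left(t^{2} + t t\right) - 51 = \left(t^{2} + t^{2}\right) - 51 = 2 t^{2} - 51 = -51 + 2 t^{2}$)
$u{\left(-80 \right)} - o{\left(\left(-6 - 4\right)^{2} \right)} = \left(-18 - 80\right) - \left(-51 + 2 \left(\left(-6 - 4\right)^{2}\right)^{2}\right) = -98 - \left(-51 + 2 \left(\left(-10\right)^{2}\right)^{2}\right) = -98 - \left(-51 + 2 \cdot 100^{2}\right) = -98 - \left(-51 + 2 \cdot 10000\right) = -98 - \left(-51 + 20000\right) = -98 - 19949 = -20047$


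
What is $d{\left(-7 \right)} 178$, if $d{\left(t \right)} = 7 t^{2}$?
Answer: $61054$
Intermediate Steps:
$d{\left(-7 \right)} 178 = 7 \left(-7\right)^{2} \cdot 178 = 7 \cdot 49 \cdot 178 = 343 \cdot 178 = 61054$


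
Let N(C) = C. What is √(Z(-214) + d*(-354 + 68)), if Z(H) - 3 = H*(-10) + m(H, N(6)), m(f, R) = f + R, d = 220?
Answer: I*√60985 ≈ 246.95*I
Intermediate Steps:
m(f, R) = R + f
Z(H) = 9 - 9*H (Z(H) = 3 + (H*(-10) + (6 + H)) = 3 + (-10*H + (6 + H)) = 3 + (6 - 9*H) = 9 - 9*H)
√(Z(-214) + d*(-354 + 68)) = √((9 - 9*(-214)) + 220*(-354 + 68)) = √((9 + 1926) + 220*(-286)) = √(1935 - 62920) = √(-60985) = I*√60985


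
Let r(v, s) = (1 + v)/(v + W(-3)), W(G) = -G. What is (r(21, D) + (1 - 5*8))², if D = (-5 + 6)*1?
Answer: 208849/144 ≈ 1450.3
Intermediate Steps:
D = 1 (D = 1*1 = 1)
r(v, s) = (1 + v)/(3 + v) (r(v, s) = (1 + v)/(v - 1*(-3)) = (1 + v)/(v + 3) = (1 + v)/(3 + v))
(r(21, D) + (1 - 5*8))² = ((1 + 21)/(3 + 21) + (1 - 5*8))² = (22/24 + (1 - 40))² = ((1/24)*22 - 39)² = (11/12 - 39)² = (-457/12)² = 208849/144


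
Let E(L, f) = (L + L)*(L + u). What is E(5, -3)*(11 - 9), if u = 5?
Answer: 200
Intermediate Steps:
E(L, f) = 2*L*(5 + L) (E(L, f) = (L + L)*(L + 5) = (2*L)*(5 + L) = 2*L*(5 + L))
E(5, -3)*(11 - 9) = (2*5*(5 + 5))*(11 - 9) = (2*5*10)*2 = 100*2 = 200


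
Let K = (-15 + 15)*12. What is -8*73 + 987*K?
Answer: -584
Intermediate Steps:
K = 0 (K = 0*12 = 0)
-8*73 + 987*K = -8*73 + 987*0 = -584 + 0 = -584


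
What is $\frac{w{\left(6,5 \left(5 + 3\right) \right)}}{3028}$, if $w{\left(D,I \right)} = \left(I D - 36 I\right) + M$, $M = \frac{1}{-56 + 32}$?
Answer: $- \frac{28801}{72672} \approx -0.39632$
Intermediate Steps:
$M = - \frac{1}{24}$ ($M = \frac{1}{-24} = - \frac{1}{24} \approx -0.041667$)
$w{\left(D,I \right)} = - \frac{1}{24} - 36 I + D I$ ($w{\left(D,I \right)} = \left(I D - 36 I\right) - \frac{1}{24} = \left(D I - 36 I\right) - \frac{1}{24} = \left(- 36 I + D I\right) - \frac{1}{24} = - \frac{1}{24} - 36 I + D I$)
$\frac{w{\left(6,5 \left(5 + 3\right) \right)}}{3028} = \frac{- \frac{1}{24} - 36 \cdot 5 \left(5 + 3\right) + 6 \cdot 5 \left(5 + 3\right)}{3028} = \left(- \frac{1}{24} - 36 \cdot 5 \cdot 8 + 6 \cdot 5 \cdot 8\right) \frac{1}{3028} = \left(- \frac{1}{24} - 1440 + 6 \cdot 40\right) \frac{1}{3028} = \left(- \frac{1}{24} - 1440 + 240\right) \frac{1}{3028} = \left(- \frac{28801}{24}\right) \frac{1}{3028} = - \frac{28801}{72672}$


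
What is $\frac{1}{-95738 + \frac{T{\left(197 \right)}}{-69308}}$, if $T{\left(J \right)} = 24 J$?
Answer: $- \frac{17327}{1658853508} \approx -1.0445 \cdot 10^{-5}$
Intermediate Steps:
$\frac{1}{-95738 + \frac{T{\left(197 \right)}}{-69308}} = \frac{1}{-95738 + \frac{24 \cdot 197}{-69308}} = \frac{1}{-95738 + 4728 \left(- \frac{1}{69308}\right)} = \frac{1}{-95738 - \frac{1182}{17327}} = \frac{1}{- \frac{1658853508}{17327}} = - \frac{17327}{1658853508}$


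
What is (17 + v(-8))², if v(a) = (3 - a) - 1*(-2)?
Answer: 900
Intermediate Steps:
v(a) = 5 - a (v(a) = (3 - a) + 2 = 5 - a)
(17 + v(-8))² = (17 + (5 - 1*(-8)))² = (17 + (5 + 8))² = (17 + 13)² = 30² = 900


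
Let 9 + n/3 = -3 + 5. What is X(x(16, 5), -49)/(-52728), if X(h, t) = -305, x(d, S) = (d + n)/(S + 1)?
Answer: 305/52728 ≈ 0.0057844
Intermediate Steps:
n = -21 (n = -27 + 3*(-3 + 5) = -27 + 3*2 = -27 + 6 = -21)
x(d, S) = (-21 + d)/(1 + S) (x(d, S) = (d - 21)/(S + 1) = (-21 + d)/(1 + S))
X(x(16, 5), -49)/(-52728) = -305/(-52728) = -305*(-1/52728) = 305/52728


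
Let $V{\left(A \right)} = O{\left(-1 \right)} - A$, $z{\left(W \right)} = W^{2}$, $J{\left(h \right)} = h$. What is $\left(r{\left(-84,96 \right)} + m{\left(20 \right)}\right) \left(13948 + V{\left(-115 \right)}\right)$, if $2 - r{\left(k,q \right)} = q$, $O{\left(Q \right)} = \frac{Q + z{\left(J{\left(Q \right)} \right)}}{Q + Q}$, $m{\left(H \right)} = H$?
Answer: $-1040662$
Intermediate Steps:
$O{\left(Q \right)} = \frac{Q + Q^{2}}{2 Q}$ ($O{\left(Q \right)} = \frac{Q + Q^{2}}{Q + Q} = \frac{Q + Q^{2}}{2 Q}$)
$V{\left(A \right)} = - A$ ($V{\left(A \right)} = \left(\frac{1}{2} + \frac{1}{2} \left(-1\right)\right) - A = \left(\frac{1}{2} - \frac{1}{2}\right) - A = 0 - A = - A$)
$r{\left(k,q \right)} = 2 - q$
$\left(r{\left(-84,96 \right)} + m{\left(20 \right)}\right) \left(13948 + V{\left(-115 \right)}\right) = \left(\left(2 - 96\right) + 20\right) \left(13948 - -115\right) = \left(\left(2 - 96\right) + 20\right) \left(13948 + 115\right) = \left(-94 + 20\right) 14063 = \left(-74\right) 14063 = -1040662$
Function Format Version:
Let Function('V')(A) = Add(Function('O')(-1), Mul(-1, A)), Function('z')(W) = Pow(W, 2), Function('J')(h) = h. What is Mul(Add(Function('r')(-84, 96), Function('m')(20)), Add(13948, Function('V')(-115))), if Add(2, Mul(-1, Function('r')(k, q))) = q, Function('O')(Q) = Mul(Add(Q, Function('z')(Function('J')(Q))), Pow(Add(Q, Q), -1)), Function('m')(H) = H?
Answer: -1040662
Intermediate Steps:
Function('O')(Q) = Mul(Rational(1, 2), Pow(Q, -1), Add(Q, Pow(Q, 2))) (Function('O')(Q) = Mul(Add(Q, Pow(Q, 2)), Pow(Add(Q, Q), -1)) = Mul(Add(Q, Pow(Q, 2)), Pow(Mul(2, Q), -1)) = Mul(Add(Q, Pow(Q, 2)), Mul(Rational(1, 2), Pow(Q, -1))) = Mul(Rational(1, 2), Pow(Q, -1), Add(Q, Pow(Q, 2))))
Function('V')(A) = Mul(-1, A) (Function('V')(A) = Add(Add(Rational(1, 2), Mul(Rational(1, 2), -1)), Mul(-1, A)) = Add(Add(Rational(1, 2), Rational(-1, 2)), Mul(-1, A)) = Add(0, Mul(-1, A)) = Mul(-1, A))
Function('r')(k, q) = Add(2, Mul(-1, q))
Mul(Add(Function('r')(-84, 96), Function('m')(20)), Add(13948, Function('V')(-115))) = Mul(Add(Add(2, Mul(-1, 96)), 20), Add(13948, Mul(-1, -115))) = Mul(Add(Add(2, -96), 20), Add(13948, 115)) = Mul(Add(-94, 20), 14063) = Mul(-74, 14063) = -1040662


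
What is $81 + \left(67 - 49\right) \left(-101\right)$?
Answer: $-1737$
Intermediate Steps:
$81 + \left(67 - 49\right) \left(-101\right) = 81 + 18 \left(-101\right) = 81 - 1818 = -1737$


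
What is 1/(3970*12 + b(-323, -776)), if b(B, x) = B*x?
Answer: 1/298288 ≈ 3.3525e-6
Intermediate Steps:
1/(3970*12 + b(-323, -776)) = 1/(3970*12 - 323*(-776)) = 1/(47640 + 250648) = 1/298288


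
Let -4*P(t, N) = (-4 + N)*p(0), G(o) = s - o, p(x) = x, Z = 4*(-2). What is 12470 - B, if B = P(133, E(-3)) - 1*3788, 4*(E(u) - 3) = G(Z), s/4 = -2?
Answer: 16258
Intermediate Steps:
s = -8 (s = 4*(-2) = -8)
Z = -8
G(o) = -8 - o
E(u) = 3 (E(u) = 3 + (-8 - 1*(-8))/4 = 3 + (-8 + 8)/4 = 3 + (¼)*0 = 3 + 0 = 3)
P(t, N) = 0 (P(t, N) = -(-4 + N)*0/4 = -¼*0 = 0)
B = -3788 (B = 0 - 1*3788 = 0 - 3788 = -3788)
12470 - B = 12470 - 1*(-3788) = 12470 + 3788 = 16258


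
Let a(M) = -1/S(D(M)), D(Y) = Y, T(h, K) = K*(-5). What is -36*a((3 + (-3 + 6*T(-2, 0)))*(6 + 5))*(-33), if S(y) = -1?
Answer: 1188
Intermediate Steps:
T(h, K) = -5*K
a(M) = 1 (a(M) = -1/(-1) = -1*(-1) = 1)
-36*a((3 + (-3 + 6*T(-2, 0)))*(6 + 5))*(-33) = -36*1*(-33) = -36*(-33) = 1188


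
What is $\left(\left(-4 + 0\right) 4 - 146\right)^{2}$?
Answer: $26244$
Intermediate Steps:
$\left(\left(-4 + 0\right) 4 - 146\right)^{2} = \left(\left(-4\right) 4 - 146\right)^{2} = \left(-16 - 146\right)^{2} = \left(-162\right)^{2} = 26244$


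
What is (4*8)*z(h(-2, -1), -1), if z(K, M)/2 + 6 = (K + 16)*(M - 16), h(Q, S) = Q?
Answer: -15616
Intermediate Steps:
z(K, M) = -12 + 2*(-16 + M)*(16 + K) (z(K, M) = -12 + 2*((K + 16)*(M - 16)) = -12 + 2*((16 + K)*(-16 + M)) = -12 + 2*((-16 + M)*(16 + K)) = -12 + 2*(-16 + M)*(16 + K))
(4*8)*z(h(-2, -1), -1) = (4*8)*(-524 - 32*(-2) + 32*(-1) + 2*(-2)*(-1)) = 32*(-524 + 64 - 32 + 4) = 32*(-488) = -15616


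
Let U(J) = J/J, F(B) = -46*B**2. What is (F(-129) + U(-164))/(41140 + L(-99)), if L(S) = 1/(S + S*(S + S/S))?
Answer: -1050136065/56438203 ≈ -18.607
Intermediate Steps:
L(S) = 1/(S + S*(1 + S)) (L(S) = 1/(S + S*(S + 1)) = 1/(S + S*(1 + S)))
U(J) = 1
(F(-129) + U(-164))/(41140 + L(-99)) = (-46*(-129)**2 + 1)/(41140 + 1/((-99)*(2 - 99))) = (-46*16641 + 1)/(41140 - 1/99/(-97)) = (-765486 + 1)/(41140 - 1/99*(-1/97)) = -765485/(41140 + 1/9603) = -765485/395067421/9603 = -765485*9603/395067421 = -1050136065/56438203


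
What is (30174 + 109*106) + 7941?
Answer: 49669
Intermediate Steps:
(30174 + 109*106) + 7941 = (30174 + 11554) + 7941 = 41728 + 7941 = 49669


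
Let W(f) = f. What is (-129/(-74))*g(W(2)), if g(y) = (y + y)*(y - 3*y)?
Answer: -1032/37 ≈ -27.892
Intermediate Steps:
g(y) = -4*y² (g(y) = (2*y)*(-2*y) = -4*y²)
(-129/(-74))*g(W(2)) = (-129/(-74))*(-4*2²) = (-129*(-1/74))*(-4*4) = (129/74)*(-16) = -1032/37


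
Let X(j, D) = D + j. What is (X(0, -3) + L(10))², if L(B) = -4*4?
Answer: 361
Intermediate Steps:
L(B) = -16
(X(0, -3) + L(10))² = ((-3 + 0) - 16)² = (-3 - 16)² = (-19)² = 361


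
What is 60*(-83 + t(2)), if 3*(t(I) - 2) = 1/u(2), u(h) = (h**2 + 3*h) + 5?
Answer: -14576/3 ≈ -4858.7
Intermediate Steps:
u(h) = 5 + h**2 + 3*h
t(I) = 91/45 (t(I) = 2 + 1/(3*(5 + 2**2 + 3*2)) = 2 + 1/(3*(5 + 4 + 6)) = 2 + (1/3)/15 = 2 + (1/3)*(1/15) = 2 + 1/45 = 91/45)
60*(-83 + t(2)) = 60*(-83 + 91/45) = 60*(-3644/45) = -14576/3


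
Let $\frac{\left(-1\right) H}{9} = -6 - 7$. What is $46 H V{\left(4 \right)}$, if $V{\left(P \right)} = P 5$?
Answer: $107640$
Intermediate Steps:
$V{\left(P \right)} = 5 P$
$H = 117$ ($H = - 9 \left(-6 - 7\right) = \left(-9\right) \left(-13\right) = 117$)
$46 H V{\left(4 \right)} = 46 \cdot 117 \cdot 5 \cdot 4 = 5382 \cdot 20 = 107640$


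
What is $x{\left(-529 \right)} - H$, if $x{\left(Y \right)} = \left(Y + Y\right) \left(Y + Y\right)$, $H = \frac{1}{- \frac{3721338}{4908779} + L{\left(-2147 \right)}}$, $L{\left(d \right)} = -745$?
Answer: $\frac{4097724856632031}{3660761693} \approx 1.1194 \cdot 10^{6}$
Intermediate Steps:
$H = - \frac{4908779}{3660761693}$ ($H = \frac{1}{- \frac{3721338}{4908779} - 745} = \frac{1}{- \frac{3660761693}{4908779}} = - \frac{4908779}{3660761693} \approx -0.0013409$)
$x{\left(Y \right)} = 4 Y^{2}$ ($x{\left(Y \right)} = 2 Y 2 Y = 4 Y^{2}$)
$x{\left(-529 \right)} - H = 4 \left(-529\right)^{2} - - \frac{4908779}{3660761693} = 4 \cdot 279841 + \frac{4908779}{3660761693} = 1119364 + \frac{4908779}{3660761693} = \frac{4097724856632031}{3660761693}$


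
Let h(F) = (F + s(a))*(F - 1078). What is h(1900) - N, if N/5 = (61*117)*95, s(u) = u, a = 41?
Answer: -1794573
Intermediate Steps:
h(F) = (-1078 + F)*(41 + F) (h(F) = (F + 41)*(F - 1078) = (41 + F)*(-1078 + F) = (-1078 + F)*(41 + F))
N = 3390075 (N = 5*((61*117)*95) = 5*(7137*95) = 5*678015 = 3390075)
h(1900) - N = (-44198 + 1900² - 1037*1900) - 1*3390075 = (-44198 + 3610000 - 1970300) - 3390075 = 1595502 - 3390075 = -1794573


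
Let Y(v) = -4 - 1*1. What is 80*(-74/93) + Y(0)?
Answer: -6385/93 ≈ -68.656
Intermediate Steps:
Y(v) = -5 (Y(v) = -4 - 1 = -5)
80*(-74/93) + Y(0) = 80*(-74/93) - 5 = -5920/93 - 5 = -6385/93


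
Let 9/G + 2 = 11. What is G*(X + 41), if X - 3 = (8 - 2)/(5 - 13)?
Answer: 173/4 ≈ 43.250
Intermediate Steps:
X = 9/4 (X = 3 + (8 - 2)/(5 - 13) = 3 + 6/(-8) = 3 + 6*(-⅛) = 3 - ¾ = 9/4 ≈ 2.2500)
G = 1 (G = 9/(-2 + 11) = 9/9 = 9*(⅑) = 1)
G*(X + 41) = 1*(9/4 + 41) = 1*(173/4) = 173/4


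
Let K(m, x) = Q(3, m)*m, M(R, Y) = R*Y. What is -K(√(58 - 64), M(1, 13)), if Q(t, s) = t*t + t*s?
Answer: 18 - 9*I*√6 ≈ 18.0 - 22.045*I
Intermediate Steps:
Q(t, s) = t² + s*t
K(m, x) = m*(9 + 3*m) (K(m, x) = (3*(m + 3))*m = (3*(3 + m))*m = (9 + 3*m)*m = m*(9 + 3*m))
-K(√(58 - 64), M(1, 13)) = -3*√(58 - 64)*(3 + √(58 - 64)) = -3*√(-6)*(3 + √(-6)) = -3*I*√6*(3 + I*√6)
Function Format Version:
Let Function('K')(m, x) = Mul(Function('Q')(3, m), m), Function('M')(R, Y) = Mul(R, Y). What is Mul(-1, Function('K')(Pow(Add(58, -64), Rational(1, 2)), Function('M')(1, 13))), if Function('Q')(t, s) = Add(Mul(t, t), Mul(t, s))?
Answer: Add(18, Mul(-9, I, Pow(6, Rational(1, 2)))) ≈ Add(18.000, Mul(-22.045, I))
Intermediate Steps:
Function('Q')(t, s) = Add(Pow(t, 2), Mul(s, t))
Function('K')(m, x) = Mul(m, Add(9, Mul(3, m))) (Function('K')(m, x) = Mul(Mul(3, Add(m, 3)), m) = Mul(Mul(3, Add(3, m)), m) = Mul(Add(9, Mul(3, m)), m) = Mul(m, Add(9, Mul(3, m))))
Mul(-1, Function('K')(Pow(Add(58, -64), Rational(1, 2)), Function('M')(1, 13))) = Mul(-1, Mul(3, Pow(Add(58, -64), Rational(1, 2)), Add(3, Pow(Add(58, -64), Rational(1, 2))))) = Mul(-1, Mul(3, Pow(-6, Rational(1, 2)), Add(3, Pow(-6, Rational(1, 2))))) = Mul(-1, Mul(3, Mul(I, Pow(6, Rational(1, 2))), Add(3, Mul(I, Pow(6, Rational(1, 2)))))) = Mul(-1, Mul(3, I, Pow(6, Rational(1, 2)), Add(3, Mul(I, Pow(6, Rational(1, 2)))))) = Mul(-3, I, Pow(6, Rational(1, 2)), Add(3, Mul(I, Pow(6, Rational(1, 2)))))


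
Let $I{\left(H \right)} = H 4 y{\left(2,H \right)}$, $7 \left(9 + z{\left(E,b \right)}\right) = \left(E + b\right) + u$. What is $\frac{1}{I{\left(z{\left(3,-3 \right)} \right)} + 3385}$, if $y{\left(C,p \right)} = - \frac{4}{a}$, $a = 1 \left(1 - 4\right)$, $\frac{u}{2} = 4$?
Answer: $\frac{21}{70205} \approx 0.00029912$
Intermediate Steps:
$u = 8$ ($u = 2 \cdot 4 = 8$)
$a = -3$ ($a = 1 \left(-3\right) = -3$)
$y{\left(C,p \right)} = \frac{4}{3}$ ($y{\left(C,p \right)} = - \frac{4}{-3} = \left(-4\right) \left(- \frac{1}{3}\right) = \frac{4}{3}$)
$z{\left(E,b \right)} = - \frac{55}{7} + \frac{E}{7} + \frac{b}{7}$ ($z{\left(E,b \right)} = -9 + \frac{\left(E + b\right) + 8}{7} = -9 + \frac{8 + E + b}{7} = -9 + \left(\frac{8}{7} + \frac{E}{7} + \frac{b}{7}\right) = - \frac{55}{7} + \frac{E}{7} + \frac{b}{7}$)
$I{\left(H \right)} = \frac{16 H}{3}$ ($I{\left(H \right)} = H 4 \cdot \frac{4}{3} = 4 H \frac{4}{3} = \frac{16 H}{3}$)
$\frac{1}{I{\left(z{\left(3,-3 \right)} \right)} + 3385} = \frac{1}{\frac{16 \left(- \frac{55}{7} + \frac{1}{7} \cdot 3 + \frac{1}{7} \left(-3\right)\right)}{3} + 3385} = \frac{1}{\frac{16 \left(- \frac{55}{7} + \frac{3}{7} - \frac{3}{7}\right)}{3} + 3385} = \frac{1}{\frac{16}{3} \left(- \frac{55}{7}\right) + 3385} = \frac{1}{- \frac{880}{21} + 3385} = \frac{1}{\frac{70205}{21}} = \frac{21}{70205}$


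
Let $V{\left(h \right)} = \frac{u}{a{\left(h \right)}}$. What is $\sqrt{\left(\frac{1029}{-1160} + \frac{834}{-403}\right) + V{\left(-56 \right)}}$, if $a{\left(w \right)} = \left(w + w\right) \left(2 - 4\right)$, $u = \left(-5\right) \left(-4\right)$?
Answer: $\frac{i \sqrt{1918976124065}}{818090} \approx 1.6933 i$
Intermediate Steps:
$u = 20$
$a{\left(w \right)} = - 4 w$ ($a{\left(w \right)} = 2 w \left(-2\right) = - 4 w$)
$V{\left(h \right)} = - \frac{5}{h}$ ($V{\left(h \right)} = \frac{20}{\left(-4\right) h} = 20 \left(- \frac{1}{4 h}\right) = - \frac{5}{h}$)
$\sqrt{\left(\frac{1029}{-1160} + \frac{834}{-403}\right) + V{\left(-56 \right)}} = \sqrt{\left(\frac{1029}{-1160} + \frac{834}{-403}\right) - \frac{5}{-56}} = \sqrt{\left(1029 \left(- \frac{1}{1160}\right) + 834 \left(- \frac{1}{403}\right)\right) - - \frac{5}{56}} = \sqrt{\left(- \frac{1029}{1160} - \frac{834}{403}\right) + \frac{5}{56}} = \sqrt{- \frac{1382127}{467480} + \frac{5}{56}} = \sqrt{- \frac{4691357}{1636180}} = \frac{i \sqrt{1918976124065}}{818090}$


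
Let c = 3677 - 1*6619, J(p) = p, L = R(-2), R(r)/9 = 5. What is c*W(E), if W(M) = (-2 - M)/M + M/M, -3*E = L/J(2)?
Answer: -11768/15 ≈ -784.53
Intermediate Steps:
R(r) = 45 (R(r) = 9*5 = 45)
L = 45
c = -2942 (c = 3677 - 6619 = -2942)
E = -15/2 ≈ -7.5000
W(M) = 1 + (-2 - M)/M (W(M) = (-2 - M)/M + 1 = 1 + (-2 - M)/M)
c*W(E) = -(-5884)/(-15/2) = -(-5884)*(-2)/15 = -2942*4/15 = -11768/15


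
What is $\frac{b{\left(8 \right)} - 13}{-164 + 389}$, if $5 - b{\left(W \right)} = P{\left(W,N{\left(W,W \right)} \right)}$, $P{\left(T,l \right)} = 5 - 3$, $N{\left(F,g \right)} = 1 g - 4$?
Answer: $- \frac{2}{45} \approx -0.044444$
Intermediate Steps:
$N{\left(F,g \right)} = -4 + g$ ($N{\left(F,g \right)} = g - 4 = -4 + g$)
$P{\left(T,l \right)} = 2$ ($P{\left(T,l \right)} = 5 - 3 = 2$)
$b{\left(W \right)} = 3$ ($b{\left(W \right)} = 5 - 2 = 3$)
$\frac{b{\left(8 \right)} - 13}{-164 + 389} = \frac{3 - 13}{-164 + 389} = - \frac{10}{225} = \left(-10\right) \frac{1}{225} = - \frac{2}{45}$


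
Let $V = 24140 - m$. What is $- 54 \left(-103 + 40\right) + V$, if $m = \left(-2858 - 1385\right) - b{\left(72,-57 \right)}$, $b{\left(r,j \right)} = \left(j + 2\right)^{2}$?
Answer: $34810$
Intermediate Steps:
$b{\left(r,j \right)} = \left(2 + j\right)^{2}$
$m = -7268$ ($m = \left(-2858 - 1385\right) - \left(2 - 57\right)^{2} = \left(-2858 - 1385\right) - \left(-55\right)^{2} = -4243 - 3025 = -7268$)
$V = 31408$ ($V = 24140 - -7268 = 24140 + 7268 = 31408$)
$- 54 \left(-103 + 40\right) + V = - 54 \left(-103 + 40\right) + 31408 = \left(-54\right) \left(-63\right) + 31408 = 3402 + 31408 = 34810$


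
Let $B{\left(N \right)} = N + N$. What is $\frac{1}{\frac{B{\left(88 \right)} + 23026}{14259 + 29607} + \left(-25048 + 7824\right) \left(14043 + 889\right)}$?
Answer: $- \frac{2437}{626769026327} \approx -3.8882 \cdot 10^{-9}$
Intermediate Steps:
$B{\left(N \right)} = 2 N$
$\frac{1}{\frac{B{\left(88 \right)} + 23026}{14259 + 29607} + \left(-25048 + 7824\right) \left(14043 + 889\right)} = \frac{1}{\frac{2 \cdot 88 + 23026}{14259 + 29607} + \left(-25048 + 7824\right) \left(14043 + 889\right)} = \frac{1}{\frac{176 + 23026}{43866} - 257188768} = \frac{1}{23202 \cdot \frac{1}{43866} - 257188768} = \frac{1}{\frac{1289}{2437} - 257188768} = \frac{1}{- \frac{626769026327}{2437}} = - \frac{2437}{626769026327}$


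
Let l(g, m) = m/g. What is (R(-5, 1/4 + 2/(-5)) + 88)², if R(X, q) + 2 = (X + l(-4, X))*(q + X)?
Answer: 2839225/256 ≈ 11091.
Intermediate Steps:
R(X, q) = -2 + 3*X*(X + q)/4 (R(X, q) = -2 + (X + X/(-4))*(q + X) = -2 + (X + X*(-¼))*(X + q) = -2 + (X - X/4)*(X + q) = -2 + (3*X/4)*(X + q) = -2 + 3*X*(X + q)/4)
(R(-5, 1/4 + 2/(-5)) + 88)² = ((-2 + (¾)*(-5)² + (¾)*(-5)*(1/4 + 2/(-5))) + 88)² = ((-2 + (¾)*25 + (¾)*(-5)*(1*(¼) + 2*(-⅕))) + 88)² = ((-2 + 75/4 + (¾)*(-5)*(¼ - ⅖)) + 88)² = ((-2 + 75/4 + (¾)*(-5)*(-3/20)) + 88)² = ((-2 + 75/4 + 9/16) + 88)² = (277/16 + 88)² = (1685/16)² = 2839225/256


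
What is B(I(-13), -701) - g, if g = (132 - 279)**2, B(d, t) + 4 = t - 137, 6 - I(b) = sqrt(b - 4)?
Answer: -22451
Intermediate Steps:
I(b) = 6 - sqrt(-4 + b) (I(b) = 6 - sqrt(b - 4) = 6 - sqrt(-4 + b))
B(d, t) = -141 + t (B(d, t) = -4 + (t - 137) = -4 + (-137 + t) = -141 + t)
g = 21609 (g = (-147)**2 = 21609)
B(I(-13), -701) - g = (-141 - 701) - 1*21609 = -842 - 21609 = -22451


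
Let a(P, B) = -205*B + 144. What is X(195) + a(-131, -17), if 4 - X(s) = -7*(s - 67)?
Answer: 4529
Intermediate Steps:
a(P, B) = 144 - 205*B
X(s) = -465 + 7*s (X(s) = 4 - (-7)*(s - 67) = 4 - (-7)*(-67 + s) = 4 - (469 - 7*s) = 4 + (-469 + 7*s) = -465 + 7*s)
X(195) + a(-131, -17) = (-465 + 7*195) + (144 - 205*(-17)) = (-465 + 1365) + (144 + 3485) = 900 + 3629 = 4529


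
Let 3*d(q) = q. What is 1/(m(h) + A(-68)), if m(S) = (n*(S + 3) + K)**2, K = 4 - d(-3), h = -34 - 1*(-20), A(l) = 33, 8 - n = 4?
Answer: 1/1554 ≈ 0.00064350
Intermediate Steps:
n = 4 (n = 8 - 1*4 = 8 - 4 = 4)
d(q) = q/3
h = -14 (h = -34 + 20 = -14)
K = 5 (K = 4 - (-3)/3 = 4 - 1*(-1) = 4 + 1 = 5)
m(S) = (17 + 4*S)**2 (m(S) = (4*(S + 3) + 5)**2 = (4*(3 + S) + 5)**2 = ((12 + 4*S) + 5)**2 = (17 + 4*S)**2)
1/(m(h) + A(-68)) = 1/((17 + 4*(-14))**2 + 33) = 1/((17 - 56)**2 + 33) = 1/((-39)**2 + 33) = 1/(1521 + 33) = 1/1554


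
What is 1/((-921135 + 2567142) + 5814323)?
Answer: 1/7460330 ≈ 1.3404e-7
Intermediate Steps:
1/((-921135 + 2567142) + 5814323) = 1/(1646007 + 5814323) = 1/7460330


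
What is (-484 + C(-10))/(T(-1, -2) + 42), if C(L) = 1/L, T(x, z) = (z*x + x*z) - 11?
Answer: -4841/350 ≈ -13.831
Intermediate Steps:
T(x, z) = -11 + 2*x*z (T(x, z) = (x*z + x*z) - 11 = 2*x*z - 11 = -11 + 2*x*z)
(-484 + C(-10))/(T(-1, -2) + 42) = (-484 + 1/(-10))/((-11 + 2*(-1)*(-2)) + 42) = (-484 - ⅒)/((-11 + 4) + 42) = -4841/(10*(-7 + 42)) = -4841/10/35 = -4841/10*1/35 = -4841/350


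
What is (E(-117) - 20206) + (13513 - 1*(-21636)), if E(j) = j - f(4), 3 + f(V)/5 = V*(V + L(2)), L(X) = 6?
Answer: 14641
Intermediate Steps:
f(V) = -15 + 5*V*(6 + V) (f(V) = -15 + 5*(V*(V + 6)) = -15 + 5*(V*(6 + V)) = -15 + 5*V*(6 + V))
E(j) = -185 + j (E(j) = j - (-15 + 5*4² + 30*4) = j - (-15 + 5*16 + 120) = j - (-15 + 80 + 120) = j - 1*185 = j - 185 = -185 + j)
(E(-117) - 20206) + (13513 - 1*(-21636)) = ((-185 - 117) - 20206) + (13513 - 1*(-21636)) = (-302 - 20206) + (13513 + 21636) = -20508 + 35149 = 14641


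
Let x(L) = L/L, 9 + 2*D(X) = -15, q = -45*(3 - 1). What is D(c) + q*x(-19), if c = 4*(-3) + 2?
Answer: -102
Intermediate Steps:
q = -90 (q = -45*2 = -90)
c = -10 (c = -12 + 2 = -10)
D(X) = -12 (D(X) = -9/2 + (1/2)*(-15) = -9/2 - 15/2 = -12)
x(L) = 1
D(c) + q*x(-19) = -12 - 90*1 = -12 - 90 = -102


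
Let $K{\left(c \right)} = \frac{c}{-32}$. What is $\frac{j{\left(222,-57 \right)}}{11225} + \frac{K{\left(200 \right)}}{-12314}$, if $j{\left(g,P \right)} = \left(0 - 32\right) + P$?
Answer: $- \frac{4103159}{552898600} \approx -0.0074212$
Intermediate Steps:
$K{\left(c \right)} = - \frac{c}{32}$ ($K{\left(c \right)} = c \left(- \frac{1}{32}\right) = - \frac{c}{32}$)
$j{\left(g,P \right)} = -32 + P$
$\frac{j{\left(222,-57 \right)}}{11225} + \frac{K{\left(200 \right)}}{-12314} = \frac{-32 - 57}{11225} + \frac{\left(- \frac{1}{32}\right) 200}{-12314} = \left(-89\right) \frac{1}{11225} - - \frac{25}{49256} = - \frac{89}{11225} + \frac{25}{49256} = - \frac{4103159}{552898600}$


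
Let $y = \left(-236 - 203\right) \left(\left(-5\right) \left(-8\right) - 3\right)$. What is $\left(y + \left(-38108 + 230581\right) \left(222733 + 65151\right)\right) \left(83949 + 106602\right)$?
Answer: $10558408213279839$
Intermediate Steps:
$y = -16243$ ($y = - 439 \left(40 - 3\right) = \left(-439\right) 37 = -16243$)
$\left(y + \left(-38108 + 230581\right) \left(222733 + 65151\right)\right) \left(83949 + 106602\right) = \left(-16243 + \left(-38108 + 230581\right) \left(222733 + 65151\right)\right) \left(83949 + 106602\right) = \left(-16243 + 192473 \cdot 287884\right) 190551 = \left(-16243 + 55409897132\right) 190551 = 55409880889 \cdot 190551 = 10558408213279839$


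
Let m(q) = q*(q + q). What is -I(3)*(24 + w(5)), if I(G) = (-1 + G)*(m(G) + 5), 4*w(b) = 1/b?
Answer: -11063/10 ≈ -1106.3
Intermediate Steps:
w(b) = 1/(4*b)
m(q) = 2*q² (m(q) = q*(2*q) = 2*q²)
I(G) = (-1 + G)*(5 + 2*G²) (I(G) = (-1 + G)*(2*G² + 5) = (-1 + G)*(5 + 2*G²))
-I(3)*(24 + w(5)) = -(-5 - 2*3² + 2*3³ + 5*3)*(24 + (¼)/5) = -(-5 - 2*9 + 2*27 + 15)*(24 + (¼)*(⅕)) = -(-5 - 18 + 54 + 15)*(24 + 1/20) = -46*481/20 = -1*11063/10 = -11063/10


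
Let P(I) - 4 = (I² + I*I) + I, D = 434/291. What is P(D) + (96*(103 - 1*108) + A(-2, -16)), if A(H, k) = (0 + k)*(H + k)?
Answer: -15417022/84681 ≈ -182.06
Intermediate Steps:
A(H, k) = k*(H + k)
D = 434/291 (D = 434*(1/291) = 434/291 ≈ 1.4914)
P(I) = 4 + I + 2*I² (P(I) = 4 + ((I² + I*I) + I) = 4 + ((I² + I²) + I) = 4 + (2*I² + I) = 4 + (I + 2*I²) = 4 + I + 2*I²)
P(D) + (96*(103 - 1*108) + A(-2, -16)) = (4 + 434/291 + 2*(434/291)²) + (96*(103 - 1*108) - 16*(-2 - 16)) = (4 + 434/291 + 2*(188356/84681)) + (96*(103 - 108) - 16*(-18)) = (4 + 434/291 + 376712/84681) + (96*(-5) + 288) = 841730/84681 + (-480 + 288) = 841730/84681 - 192 = -15417022/84681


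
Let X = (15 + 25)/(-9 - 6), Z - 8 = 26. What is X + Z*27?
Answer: 2746/3 ≈ 915.33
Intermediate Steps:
Z = 34 (Z = 8 + 26 = 34)
X = -8/3 (X = 40/(-15) = 40*(-1/15) = -8/3 ≈ -2.6667)
X + Z*27 = -8/3 + 34*27 = -8/3 + 918 = 2746/3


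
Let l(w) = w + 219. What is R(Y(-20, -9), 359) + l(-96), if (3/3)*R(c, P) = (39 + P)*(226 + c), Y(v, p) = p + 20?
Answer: 94449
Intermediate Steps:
l(w) = 219 + w
Y(v, p) = 20 + p
R(c, P) = (39 + P)*(226 + c)
R(Y(-20, -9), 359) + l(-96) = (8814 + 39*(20 - 9) + 226*359 + 359*(20 - 9)) + (219 - 96) = (8814 + 39*11 + 81134 + 359*11) + 123 = (8814 + 429 + 81134 + 3949) + 123 = 94326 + 123 = 94449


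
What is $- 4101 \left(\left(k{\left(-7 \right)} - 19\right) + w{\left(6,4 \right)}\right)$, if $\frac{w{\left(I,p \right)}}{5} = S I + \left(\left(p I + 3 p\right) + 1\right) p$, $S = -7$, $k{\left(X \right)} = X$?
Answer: $-2066904$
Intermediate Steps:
$w{\left(I,p \right)} = - 35 I + 5 p \left(1 + 3 p + I p\right)$ ($w{\left(I,p \right)} = 5 \left(- 7 I + \left(\left(p I + 3 p\right) + 1\right) p\right) = 5 \left(- 7 I + \left(\left(I p + 3 p\right) + 1\right) p\right) = 5 \left(- 7 I + \left(\left(3 p + I p\right) + 1\right) p\right) = 5 \left(- 7 I + \left(1 + 3 p + I p\right) p\right) = 5 \left(- 7 I + p \left(1 + 3 p + I p\right)\right) = - 35 I + 5 p \left(1 + 3 p + I p\right)$)
$- 4101 \left(\left(k{\left(-7 \right)} - 19\right) + w{\left(6,4 \right)}\right) = - 4101 \left(\left(-7 - 19\right) + \left(\left(-35\right) 6 + 5 \cdot 4 + 15 \cdot 4^{2} + 5 \cdot 6 \cdot 4^{2}\right)\right) = - 4101 \left(-26 + \left(-210 + 20 + 15 \cdot 16 + 5 \cdot 6 \cdot 16\right)\right) = - 4101 \left(-26 + \left(-210 + 20 + 240 + 480\right)\right) = - 4101 \left(-26 + 530\right) = \left(-4101\right) 504 = -2066904$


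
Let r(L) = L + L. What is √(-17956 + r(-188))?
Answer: 2*I*√4583 ≈ 135.4*I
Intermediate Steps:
r(L) = 2*L
√(-17956 + r(-188)) = √(-17956 + 2*(-188)) = √(-17956 - 376) = √(-18332) = 2*I*√4583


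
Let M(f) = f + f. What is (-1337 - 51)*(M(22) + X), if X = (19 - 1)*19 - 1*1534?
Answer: 1593424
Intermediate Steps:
M(f) = 2*f
X = -1192 (X = 18*19 - 1534 = 342 - 1534 = -1192)
(-1337 - 51)*(M(22) + X) = (-1337 - 51)*(2*22 - 1192) = -1388*(44 - 1192) = -1388*(-1148) = 1593424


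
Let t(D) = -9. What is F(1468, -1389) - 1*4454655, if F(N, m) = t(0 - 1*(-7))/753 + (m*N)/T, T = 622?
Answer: -347990725914/78061 ≈ -4.4579e+6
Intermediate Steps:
F(N, m) = -3/251 + N*m/622 (F(N, m) = -9/753 + (m*N)/622 = -9*1/753 + (N*m)*(1/622) = -3/251 + N*m/622)
F(1468, -1389) - 1*4454655 = (-3/251 + (1/622)*1468*(-1389)) - 1*4454655 = (-3/251 - 1019526/311) - 4454655 = -255901959/78061 - 4454655 = -347990725914/78061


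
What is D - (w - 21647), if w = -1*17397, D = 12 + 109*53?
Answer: 44833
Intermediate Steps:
D = 5789 (D = 12 + 5777 = 5789)
w = -17397
D - (w - 21647) = 5789 - (-17397 - 21647) = 5789 - 1*(-39044) = 5789 + 39044 = 44833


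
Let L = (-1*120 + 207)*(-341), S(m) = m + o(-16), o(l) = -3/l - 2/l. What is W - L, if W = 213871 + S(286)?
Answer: 3901189/16 ≈ 2.4382e+5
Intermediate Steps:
o(l) = -5/l
S(m) = 5/16 + m (S(m) = m - 5/(-16) = m - 5*(-1/16) = m + 5/16 = 5/16 + m)
L = -29667 (L = (-120 + 207)*(-341) = 87*(-341) = -29667)
W = 3426517/16 (W = 213871 + (5/16 + 286) = 213871 + 4581/16 = 3426517/16 ≈ 2.1416e+5)
W - L = 3426517/16 - 1*(-29667) = 3426517/16 + 29667 = 3901189/16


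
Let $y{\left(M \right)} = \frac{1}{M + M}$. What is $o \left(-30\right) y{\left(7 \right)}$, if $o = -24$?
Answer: $\frac{360}{7} \approx 51.429$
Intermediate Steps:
$y{\left(M \right)} = \frac{1}{2 M}$
$o \left(-30\right) y{\left(7 \right)} = \left(-24\right) \left(-30\right) \frac{1}{2 \cdot 7} = 720 \cdot \frac{1}{2} \cdot \frac{1}{7} = 720 \cdot \frac{1}{14} = \frac{360}{7}$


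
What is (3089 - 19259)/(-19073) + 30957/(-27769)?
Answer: -141418131/529638137 ≈ -0.26701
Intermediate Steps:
(3089 - 19259)/(-19073) + 30957/(-27769) = -16170*(-1/19073) + 30957*(-1/27769) = 16170/19073 - 30957/27769 = -141418131/529638137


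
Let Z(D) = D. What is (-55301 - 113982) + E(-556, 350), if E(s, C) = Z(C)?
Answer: -168933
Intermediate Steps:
E(s, C) = C
(-55301 - 113982) + E(-556, 350) = (-55301 - 113982) + 350 = -169283 + 350 = -168933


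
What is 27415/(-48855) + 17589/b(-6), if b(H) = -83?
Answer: -172317208/810993 ≈ -212.48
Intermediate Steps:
27415/(-48855) + 17589/b(-6) = 27415/(-48855) + 17589/(-83) = 27415*(-1/48855) + 17589*(-1/83) = -5483/9771 - 17589/83 = -172317208/810993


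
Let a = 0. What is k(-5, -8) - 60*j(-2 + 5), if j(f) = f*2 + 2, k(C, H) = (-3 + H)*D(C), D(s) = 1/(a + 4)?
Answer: -1931/4 ≈ -482.75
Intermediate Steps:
D(s) = ¼ (D(s) = 1/(0 + 4) = 1/4 = ¼)
k(C, H) = -¾ + H/4 (k(C, H) = (-3 + H)*(¼) = -¾ + H/4)
j(f) = 2 + 2*f (j(f) = 2*f + 2 = 2 + 2*f)
k(-5, -8) - 60*j(-2 + 5) = (-¾ + (¼)*(-8)) - 60*(2 + 2*(-2 + 5)) = (-¾ - 2) - 60*(2 + 2*3) = -11/4 - 60*(2 + 6) = -11/4 - 60*8 = -11/4 - 480 = -1931/4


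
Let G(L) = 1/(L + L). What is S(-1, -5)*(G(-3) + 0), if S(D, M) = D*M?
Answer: -5/6 ≈ -0.83333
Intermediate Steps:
G(L) = 1/(2*L)
S(-1, -5)*(G(-3) + 0) = (-1*(-5))*((1/2)/(-3) + 0) = 5*((1/2)*(-1/3) + 0) = 5*(-1/6 + 0) = 5*(-1/6) = -5/6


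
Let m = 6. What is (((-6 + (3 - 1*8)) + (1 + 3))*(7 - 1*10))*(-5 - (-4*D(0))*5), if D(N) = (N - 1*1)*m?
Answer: -2625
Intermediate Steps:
D(N) = -6 + 6*N (D(N) = (N - 1*1)*6 = (N - 1)*6 = (-1 + N)*6 = -6 + 6*N)
(((-6 + (3 - 1*8)) + (1 + 3))*(7 - 1*10))*(-5 - (-4*D(0))*5) = (((-6 + (3 - 1*8)) + (1 + 3))*(7 - 1*10))*(-5 - (-4*(-6 + 6*0))*5) = (((-6 + (3 - 8)) + 4)*(7 - 10))*(-5 - (-4*(-6 + 0))*5) = (((-6 - 5) + 4)*(-3))*(-5 - (-4*(-6))*5) = ((-11 + 4)*(-3))*(-5 - 24*5) = (-7*(-3))*(-5 - 1*120) = 21*(-5 - 120) = 21*(-125) = -2625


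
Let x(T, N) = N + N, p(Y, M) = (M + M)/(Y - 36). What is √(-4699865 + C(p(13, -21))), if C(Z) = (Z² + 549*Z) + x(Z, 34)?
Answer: I*√2485660515/23 ≈ 2167.7*I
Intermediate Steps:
p(Y, M) = 2*M/(-36 + Y) (p(Y, M) = (2*M)/(-36 + Y) = 2*M/(-36 + Y))
x(T, N) = 2*N
C(Z) = 68 + Z² + 549*Z (C(Z) = (Z² + 549*Z) + 2*34 = (Z² + 549*Z) + 68 = 68 + Z² + 549*Z)
√(-4699865 + C(p(13, -21))) = √(-4699865 + (68 + (2*(-21)/(-36 + 13))² + 549*(2*(-21)/(-36 + 13)))) = √(-4699865 + (68 + (2*(-21)/(-23))² + 549*(2*(-21)/(-23)))) = √(-4699865 + (68 + (2*(-21)*(-1/23))² + 549*(2*(-21)*(-1/23)))) = √(-4699865 + (68 + (42/23)² + 549*(42/23))) = √(-4699865 + (68 + 1764/529 + 23058/23)) = √(-4699865 + 568070/529) = √(-2485660515/529) = I*√2485660515/23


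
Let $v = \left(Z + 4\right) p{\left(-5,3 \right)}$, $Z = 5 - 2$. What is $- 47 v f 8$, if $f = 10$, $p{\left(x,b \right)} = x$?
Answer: $131600$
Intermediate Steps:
$Z = 3$ ($Z = 5 - 2 = 3$)
$v = -35$ ($v = \left(3 + 4\right) \left(-5\right) = 7 \left(-5\right) = -35$)
$- 47 v f 8 = - 47 \left(-35\right) 10 \cdot 8 = - 47 \left(\left(-350\right) 8\right) = \left(-47\right) \left(-2800\right) = 131600$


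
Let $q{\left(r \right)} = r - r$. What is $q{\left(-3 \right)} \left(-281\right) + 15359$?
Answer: $15359$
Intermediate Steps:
$q{\left(r \right)} = 0$
$q{\left(-3 \right)} \left(-281\right) + 15359 = 0 \left(-281\right) + 15359 = 0 + 15359 = 15359$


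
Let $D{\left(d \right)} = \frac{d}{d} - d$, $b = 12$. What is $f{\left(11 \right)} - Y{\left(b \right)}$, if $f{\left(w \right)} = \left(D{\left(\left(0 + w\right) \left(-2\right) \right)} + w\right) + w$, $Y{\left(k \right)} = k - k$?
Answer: $45$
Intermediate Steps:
$D{\left(d \right)} = 1 - d$
$Y{\left(k \right)} = 0$
$f{\left(w \right)} = 1 + 4 w$ ($f{\left(w \right)} = \left(\left(1 - \left(0 + w\right) \left(-2\right)\right) + w\right) + w = \left(\left(1 - w \left(-2\right)\right) + w\right) + w = \left(\left(1 - - 2 w\right) + w\right) + w = \left(\left(1 + 2 w\right) + w\right) + w = \left(1 + 3 w\right) + w = 1 + 4 w$)
$f{\left(11 \right)} - Y{\left(b \right)} = \left(1 + 4 \cdot 11\right) - 0 = \left(1 + 44\right) + 0 = 45 + 0 = 45$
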